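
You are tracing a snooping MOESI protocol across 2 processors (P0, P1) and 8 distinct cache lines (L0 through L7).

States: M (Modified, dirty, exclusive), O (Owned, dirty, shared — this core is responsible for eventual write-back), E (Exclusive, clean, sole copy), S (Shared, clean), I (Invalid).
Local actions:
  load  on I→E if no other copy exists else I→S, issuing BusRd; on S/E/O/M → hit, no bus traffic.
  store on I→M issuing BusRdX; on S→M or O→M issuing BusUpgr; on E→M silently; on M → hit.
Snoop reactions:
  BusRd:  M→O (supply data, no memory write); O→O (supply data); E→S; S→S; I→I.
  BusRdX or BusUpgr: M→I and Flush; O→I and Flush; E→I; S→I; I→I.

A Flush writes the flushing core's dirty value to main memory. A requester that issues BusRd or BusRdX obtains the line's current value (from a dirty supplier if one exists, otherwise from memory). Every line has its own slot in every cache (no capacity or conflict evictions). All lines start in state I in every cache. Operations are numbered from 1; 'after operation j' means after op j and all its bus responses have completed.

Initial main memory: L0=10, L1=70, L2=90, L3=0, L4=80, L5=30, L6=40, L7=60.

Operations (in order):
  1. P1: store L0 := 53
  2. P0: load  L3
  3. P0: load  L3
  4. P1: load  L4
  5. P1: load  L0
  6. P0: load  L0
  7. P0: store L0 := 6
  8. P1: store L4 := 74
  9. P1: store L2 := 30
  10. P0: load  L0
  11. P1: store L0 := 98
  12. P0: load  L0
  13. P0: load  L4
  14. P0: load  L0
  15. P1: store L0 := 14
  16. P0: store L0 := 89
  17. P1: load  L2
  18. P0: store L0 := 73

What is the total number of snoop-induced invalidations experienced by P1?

invalidations = 2

[1] P1: store L0 := 53 | P0:I, P1:M(53) | bus: BusRdX
[2] P0: load  L3 | P0:E(0), P1:I | bus: BusRd
[3] P0: load  L3 | P0:E(0), P1:I | bus: none
[4] P1: load  L4 | P0:I, P1:E(80) | bus: BusRd
[5] P1: load  L0 | P0:I, P1:M(53) | bus: none
[6] P0: load  L0 | P0:S(53), P1:O(53) | bus: BusRd
[7] P0: store L0 := 6 | P0:M(6), P1:I | bus: BusUpgr,Flush
[8] P1: store L4 := 74 | P0:I, P1:M(74) | bus: none
[9] P1: store L2 := 30 | P0:I, P1:M(30) | bus: BusRdX
[10] P0: load  L0 | P0:M(6), P1:I | bus: none
[11] P1: store L0 := 98 | P0:I, P1:M(98) | bus: BusRdX,Flush
[12] P0: load  L0 | P0:S(98), P1:O(98) | bus: BusRd
[13] P0: load  L4 | P0:S(74), P1:O(74) | bus: BusRd
[14] P0: load  L0 | P0:S(98), P1:O(98) | bus: none
[15] P1: store L0 := 14 | P0:I, P1:M(14) | bus: BusUpgr
[16] P0: store L0 := 89 | P0:M(89), P1:I | bus: BusRdX,Flush
[17] P1: load  L2 | P0:I, P1:M(30) | bus: none
[18] P0: store L0 := 73 | P0:M(73), P1:I | bus: none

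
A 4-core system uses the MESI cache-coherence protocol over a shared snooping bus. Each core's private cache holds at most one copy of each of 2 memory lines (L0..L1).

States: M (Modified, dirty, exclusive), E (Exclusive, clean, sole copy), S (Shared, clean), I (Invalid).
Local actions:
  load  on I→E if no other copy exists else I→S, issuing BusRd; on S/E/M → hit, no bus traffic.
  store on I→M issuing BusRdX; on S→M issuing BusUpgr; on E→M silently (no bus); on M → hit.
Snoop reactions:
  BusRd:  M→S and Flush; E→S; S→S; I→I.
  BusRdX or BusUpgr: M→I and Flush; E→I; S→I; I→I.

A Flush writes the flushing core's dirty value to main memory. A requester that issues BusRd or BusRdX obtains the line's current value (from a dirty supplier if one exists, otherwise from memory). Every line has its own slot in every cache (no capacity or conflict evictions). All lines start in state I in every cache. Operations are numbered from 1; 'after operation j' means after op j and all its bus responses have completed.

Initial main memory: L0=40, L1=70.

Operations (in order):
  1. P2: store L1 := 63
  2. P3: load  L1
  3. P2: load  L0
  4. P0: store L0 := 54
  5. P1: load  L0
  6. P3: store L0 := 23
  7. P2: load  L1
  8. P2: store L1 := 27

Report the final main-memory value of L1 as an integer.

step 1: P2: store L1 := 63  ⟶  IIMI  (L1)  txn=BusRdX  M[L1]=70
step 2: P3: load  L1  ⟶  IISS  (L1)  txn=BusRd+Flush  M[L1]=63
step 3: P2: load  L0  ⟶  IIEI  (L0)  txn=BusRd  M[L0]=40
step 4: P0: store L0 := 54  ⟶  MIII  (L0)  txn=BusRdX  M[L0]=40
step 5: P1: load  L0  ⟶  SSII  (L0)  txn=BusRd+Flush  M[L0]=54
step 6: P3: store L0 := 23  ⟶  IIIM  (L0)  txn=BusRdX  M[L0]=54
step 7: P2: load  L1  ⟶  IISS  (L1)  txn=∅  M[L1]=63
step 8: P2: store L1 := 27  ⟶  IIMI  (L1)  txn=BusUpgr  M[L1]=63

memory[L1] = 63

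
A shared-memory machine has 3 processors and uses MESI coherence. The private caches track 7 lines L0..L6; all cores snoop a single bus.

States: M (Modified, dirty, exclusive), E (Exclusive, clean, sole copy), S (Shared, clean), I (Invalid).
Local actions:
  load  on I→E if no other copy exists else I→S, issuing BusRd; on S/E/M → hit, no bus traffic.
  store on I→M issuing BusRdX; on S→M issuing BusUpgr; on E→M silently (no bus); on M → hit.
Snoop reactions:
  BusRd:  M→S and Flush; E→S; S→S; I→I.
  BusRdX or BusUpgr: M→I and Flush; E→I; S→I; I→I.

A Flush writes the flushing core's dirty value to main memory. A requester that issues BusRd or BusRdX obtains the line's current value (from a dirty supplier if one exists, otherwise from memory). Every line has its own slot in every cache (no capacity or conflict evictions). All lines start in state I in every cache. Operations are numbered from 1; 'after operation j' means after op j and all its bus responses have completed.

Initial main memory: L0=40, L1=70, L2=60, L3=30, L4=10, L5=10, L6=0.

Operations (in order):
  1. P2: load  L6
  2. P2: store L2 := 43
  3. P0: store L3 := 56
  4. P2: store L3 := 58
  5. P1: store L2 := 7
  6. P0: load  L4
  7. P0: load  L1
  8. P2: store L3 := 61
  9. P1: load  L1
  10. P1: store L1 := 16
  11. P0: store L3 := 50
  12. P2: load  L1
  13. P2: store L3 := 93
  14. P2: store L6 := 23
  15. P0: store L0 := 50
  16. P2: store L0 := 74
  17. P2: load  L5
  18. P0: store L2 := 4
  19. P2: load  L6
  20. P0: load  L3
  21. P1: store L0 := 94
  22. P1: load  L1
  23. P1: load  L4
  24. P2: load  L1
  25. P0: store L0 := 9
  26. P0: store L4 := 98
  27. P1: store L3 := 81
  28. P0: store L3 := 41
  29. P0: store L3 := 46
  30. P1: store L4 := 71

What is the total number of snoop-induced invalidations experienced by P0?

invalidations = 6

  op1 P2: load  L6 → I/I/E on L6; bus BusRd; mem=0
  op2 P2: store L2 := 43 → I/I/M on L2; bus BusRdX; mem=60
  op3 P0: store L3 := 56 → M/I/I on L3; bus BusRdX; mem=30
  op4 P2: store L3 := 58 → I/I/M on L3; bus BusRdX Flush; mem=56
  op5 P1: store L2 := 7 → I/M/I on L2; bus BusRdX Flush; mem=43
  op6 P0: load  L4 → E/I/I on L4; bus BusRd; mem=10
  op7 P0: load  L1 → E/I/I on L1; bus BusRd; mem=70
  op8 P2: store L3 := 61 → I/I/M on L3; bus (none); mem=56
  op9 P1: load  L1 → S/S/I on L1; bus BusRd; mem=70
  op10 P1: store L1 := 16 → I/M/I on L1; bus BusUpgr; mem=70
  op11 P0: store L3 := 50 → M/I/I on L3; bus BusRdX Flush; mem=61
  op12 P2: load  L1 → I/S/S on L1; bus BusRd Flush; mem=16
  op13 P2: store L3 := 93 → I/I/M on L3; bus BusRdX Flush; mem=50
  op14 P2: store L6 := 23 → I/I/M on L6; bus (none); mem=0
  op15 P0: store L0 := 50 → M/I/I on L0; bus BusRdX; mem=40
  op16 P2: store L0 := 74 → I/I/M on L0; bus BusRdX Flush; mem=50
  op17 P2: load  L5 → I/I/E on L5; bus BusRd; mem=10
  op18 P0: store L2 := 4 → M/I/I on L2; bus BusRdX Flush; mem=7
  op19 P2: load  L6 → I/I/M on L6; bus (none); mem=0
  op20 P0: load  L3 → S/I/S on L3; bus BusRd Flush; mem=93
  op21 P1: store L0 := 94 → I/M/I on L0; bus BusRdX Flush; mem=74
  op22 P1: load  L1 → I/S/S on L1; bus (none); mem=16
  op23 P1: load  L4 → S/S/I on L4; bus BusRd; mem=10
  op24 P2: load  L1 → I/S/S on L1; bus (none); mem=16
  op25 P0: store L0 := 9 → M/I/I on L0; bus BusRdX Flush; mem=94
  op26 P0: store L4 := 98 → M/I/I on L4; bus BusUpgr; mem=10
  op27 P1: store L3 := 81 → I/M/I on L3; bus BusRdX; mem=93
  op28 P0: store L3 := 41 → M/I/I on L3; bus BusRdX Flush; mem=81
  op29 P0: store L3 := 46 → M/I/I on L3; bus (none); mem=81
  op30 P1: store L4 := 71 → I/M/I on L4; bus BusRdX Flush; mem=98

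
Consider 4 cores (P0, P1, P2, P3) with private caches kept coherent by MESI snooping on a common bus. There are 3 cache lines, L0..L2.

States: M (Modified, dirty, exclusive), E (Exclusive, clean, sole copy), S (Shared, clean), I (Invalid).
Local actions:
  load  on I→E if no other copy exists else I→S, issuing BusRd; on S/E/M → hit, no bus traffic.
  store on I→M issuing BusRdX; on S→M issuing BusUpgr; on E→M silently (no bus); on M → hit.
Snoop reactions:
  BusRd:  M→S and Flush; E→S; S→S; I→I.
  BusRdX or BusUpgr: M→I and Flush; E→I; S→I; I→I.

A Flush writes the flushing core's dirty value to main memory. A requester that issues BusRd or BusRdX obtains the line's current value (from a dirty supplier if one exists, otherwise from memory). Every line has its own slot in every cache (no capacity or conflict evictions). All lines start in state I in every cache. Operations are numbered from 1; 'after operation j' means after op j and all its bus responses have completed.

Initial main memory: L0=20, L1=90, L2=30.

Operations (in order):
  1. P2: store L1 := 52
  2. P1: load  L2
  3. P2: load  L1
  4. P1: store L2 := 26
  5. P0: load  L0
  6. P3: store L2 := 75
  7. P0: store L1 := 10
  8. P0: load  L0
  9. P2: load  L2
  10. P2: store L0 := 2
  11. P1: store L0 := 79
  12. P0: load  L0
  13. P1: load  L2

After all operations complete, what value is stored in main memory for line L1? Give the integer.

memory[L1] = 52

1. P2: store L1 := 52  bus=[BusRdX]  L1: P0=I P1=I P2=M P3=I  mem[L1]=90
2. P1: load  L2  bus=[BusRd]  L2: P0=I P1=E P2=I P3=I  mem[L2]=30
3. P2: load  L1  bus=[-]  L1: P0=I P1=I P2=M P3=I  mem[L1]=90
4. P1: store L2 := 26  bus=[-]  L2: P0=I P1=M P2=I P3=I  mem[L2]=30
5. P0: load  L0  bus=[BusRd]  L0: P0=E P1=I P2=I P3=I  mem[L0]=20
6. P3: store L2 := 75  bus=[BusRdX,Flush]  L2: P0=I P1=I P2=I P3=M  mem[L2]=26
7. P0: store L1 := 10  bus=[BusRdX,Flush]  L1: P0=M P1=I P2=I P3=I  mem[L1]=52
8. P0: load  L0  bus=[-]  L0: P0=E P1=I P2=I P3=I  mem[L0]=20
9. P2: load  L2  bus=[BusRd,Flush]  L2: P0=I P1=I P2=S P3=S  mem[L2]=75
10. P2: store L0 := 2  bus=[BusRdX]  L0: P0=I P1=I P2=M P3=I  mem[L0]=20
11. P1: store L0 := 79  bus=[BusRdX,Flush]  L0: P0=I P1=M P2=I P3=I  mem[L0]=2
12. P0: load  L0  bus=[BusRd,Flush]  L0: P0=S P1=S P2=I P3=I  mem[L0]=79
13. P1: load  L2  bus=[BusRd]  L2: P0=I P1=S P2=S P3=S  mem[L2]=75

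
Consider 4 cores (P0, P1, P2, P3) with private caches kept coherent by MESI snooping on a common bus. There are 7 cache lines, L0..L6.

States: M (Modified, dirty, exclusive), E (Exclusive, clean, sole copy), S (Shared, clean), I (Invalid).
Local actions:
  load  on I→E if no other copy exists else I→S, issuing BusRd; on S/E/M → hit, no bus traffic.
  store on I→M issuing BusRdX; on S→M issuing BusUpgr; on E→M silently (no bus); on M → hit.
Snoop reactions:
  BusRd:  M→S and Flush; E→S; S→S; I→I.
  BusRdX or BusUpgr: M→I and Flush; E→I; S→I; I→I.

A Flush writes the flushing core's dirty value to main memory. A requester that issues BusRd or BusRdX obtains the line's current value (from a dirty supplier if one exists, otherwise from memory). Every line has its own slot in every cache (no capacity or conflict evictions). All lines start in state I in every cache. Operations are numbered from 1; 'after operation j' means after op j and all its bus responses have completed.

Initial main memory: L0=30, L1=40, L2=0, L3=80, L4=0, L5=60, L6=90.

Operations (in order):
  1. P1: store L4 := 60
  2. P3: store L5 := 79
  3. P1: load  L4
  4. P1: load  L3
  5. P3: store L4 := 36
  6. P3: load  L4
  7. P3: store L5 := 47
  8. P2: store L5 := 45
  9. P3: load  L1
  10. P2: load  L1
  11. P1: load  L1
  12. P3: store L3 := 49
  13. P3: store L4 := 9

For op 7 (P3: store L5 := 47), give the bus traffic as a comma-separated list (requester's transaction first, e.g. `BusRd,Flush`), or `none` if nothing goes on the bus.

1. P1: store L4 := 60  bus=[BusRdX]  L4: P0=I P1=M P2=I P3=I  mem[L4]=0
2. P3: store L5 := 79  bus=[BusRdX]  L5: P0=I P1=I P2=I P3=M  mem[L5]=60
3. P1: load  L4  bus=[-]  L4: P0=I P1=M P2=I P3=I  mem[L4]=0
4. P1: load  L3  bus=[BusRd]  L3: P0=I P1=E P2=I P3=I  mem[L3]=80
5. P3: store L4 := 36  bus=[BusRdX,Flush]  L4: P0=I P1=I P2=I P3=M  mem[L4]=60
6. P3: load  L4  bus=[-]  L4: P0=I P1=I P2=I P3=M  mem[L4]=60
7. P3: store L5 := 47  bus=[-]  L5: P0=I P1=I P2=I P3=M  mem[L5]=60
8. P2: store L5 := 45  bus=[BusRdX,Flush]  L5: P0=I P1=I P2=M P3=I  mem[L5]=47
9. P3: load  L1  bus=[BusRd]  L1: P0=I P1=I P2=I P3=E  mem[L1]=40
10. P2: load  L1  bus=[BusRd]  L1: P0=I P1=I P2=S P3=S  mem[L1]=40
11. P1: load  L1  bus=[BusRd]  L1: P0=I P1=S P2=S P3=S  mem[L1]=40
12. P3: store L3 := 49  bus=[BusRdX]  L3: P0=I P1=I P2=I P3=M  mem[L3]=80
13. P3: store L4 := 9  bus=[-]  L4: P0=I P1=I P2=I P3=M  mem[L4]=60

bus = none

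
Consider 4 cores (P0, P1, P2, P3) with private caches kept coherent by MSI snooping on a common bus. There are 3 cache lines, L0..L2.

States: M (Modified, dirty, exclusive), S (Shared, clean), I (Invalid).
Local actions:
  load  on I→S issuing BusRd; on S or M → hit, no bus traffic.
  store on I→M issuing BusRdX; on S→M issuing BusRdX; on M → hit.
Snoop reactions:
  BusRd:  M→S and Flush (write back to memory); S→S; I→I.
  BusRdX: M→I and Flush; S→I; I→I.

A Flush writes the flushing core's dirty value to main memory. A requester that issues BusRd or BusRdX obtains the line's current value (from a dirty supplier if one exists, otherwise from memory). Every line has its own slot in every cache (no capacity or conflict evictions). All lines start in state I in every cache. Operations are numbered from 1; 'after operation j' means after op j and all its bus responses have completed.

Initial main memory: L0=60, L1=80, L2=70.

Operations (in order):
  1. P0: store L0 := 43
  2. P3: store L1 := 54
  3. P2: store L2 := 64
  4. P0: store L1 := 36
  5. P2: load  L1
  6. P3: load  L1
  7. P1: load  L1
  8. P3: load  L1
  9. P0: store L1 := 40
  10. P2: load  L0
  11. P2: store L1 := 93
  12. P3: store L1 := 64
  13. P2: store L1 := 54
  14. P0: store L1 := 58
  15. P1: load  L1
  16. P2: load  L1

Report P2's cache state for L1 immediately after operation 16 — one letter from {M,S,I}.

step 1: P0: store L0 := 43  ⟶  MIII  (L0)  txn=BusRdX  M[L0]=60
step 2: P3: store L1 := 54  ⟶  IIIM  (L1)  txn=BusRdX  M[L1]=80
step 3: P2: store L2 := 64  ⟶  IIMI  (L2)  txn=BusRdX  M[L2]=70
step 4: P0: store L1 := 36  ⟶  MIII  (L1)  txn=BusRdX+Flush  M[L1]=54
step 5: P2: load  L1  ⟶  SISI  (L1)  txn=BusRd+Flush  M[L1]=36
step 6: P3: load  L1  ⟶  SISS  (L1)  txn=BusRd  M[L1]=36
step 7: P1: load  L1  ⟶  SSSS  (L1)  txn=BusRd  M[L1]=36
step 8: P3: load  L1  ⟶  SSSS  (L1)  txn=∅  M[L1]=36
step 9: P0: store L1 := 40  ⟶  MIII  (L1)  txn=BusRdX  M[L1]=36
step 10: P2: load  L0  ⟶  SISI  (L0)  txn=BusRd+Flush  M[L0]=43
step 11: P2: store L1 := 93  ⟶  IIMI  (L1)  txn=BusRdX+Flush  M[L1]=40
step 12: P3: store L1 := 64  ⟶  IIIM  (L1)  txn=BusRdX+Flush  M[L1]=93
step 13: P2: store L1 := 54  ⟶  IIMI  (L1)  txn=BusRdX+Flush  M[L1]=64
step 14: P0: store L1 := 58  ⟶  MIII  (L1)  txn=BusRdX+Flush  M[L1]=54
step 15: P1: load  L1  ⟶  SSII  (L1)  txn=BusRd+Flush  M[L1]=58
step 16: P2: load  L1  ⟶  SSSI  (L1)  txn=BusRd  M[L1]=58

state = S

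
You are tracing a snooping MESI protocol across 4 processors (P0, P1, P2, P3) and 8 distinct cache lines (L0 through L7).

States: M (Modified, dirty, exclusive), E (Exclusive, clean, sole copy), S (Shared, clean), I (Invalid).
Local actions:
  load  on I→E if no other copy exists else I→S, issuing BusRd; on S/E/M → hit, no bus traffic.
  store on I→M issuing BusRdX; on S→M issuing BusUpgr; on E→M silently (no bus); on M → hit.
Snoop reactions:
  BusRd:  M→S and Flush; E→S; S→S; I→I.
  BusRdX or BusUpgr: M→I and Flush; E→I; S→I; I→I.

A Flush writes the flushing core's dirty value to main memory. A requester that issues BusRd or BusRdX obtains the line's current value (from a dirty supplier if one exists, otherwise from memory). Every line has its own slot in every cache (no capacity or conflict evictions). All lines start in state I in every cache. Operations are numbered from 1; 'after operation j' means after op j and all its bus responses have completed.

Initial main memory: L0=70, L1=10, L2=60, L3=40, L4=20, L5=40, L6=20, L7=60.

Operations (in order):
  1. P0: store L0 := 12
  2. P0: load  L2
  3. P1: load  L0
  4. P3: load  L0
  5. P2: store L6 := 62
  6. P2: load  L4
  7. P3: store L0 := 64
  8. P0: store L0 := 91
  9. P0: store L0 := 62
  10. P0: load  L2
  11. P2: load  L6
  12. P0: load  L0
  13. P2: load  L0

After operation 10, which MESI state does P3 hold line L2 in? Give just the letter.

step 1: P0: store L0 := 12  ⟶  MIII  (L0)  txn=BusRdX  M[L0]=70
step 2: P0: load  L2  ⟶  EIII  (L2)  txn=BusRd  M[L2]=60
step 3: P1: load  L0  ⟶  SSII  (L0)  txn=BusRd+Flush  M[L0]=12
step 4: P3: load  L0  ⟶  SSIS  (L0)  txn=BusRd  M[L0]=12
step 5: P2: store L6 := 62  ⟶  IIMI  (L6)  txn=BusRdX  M[L6]=20
step 6: P2: load  L4  ⟶  IIEI  (L4)  txn=BusRd  M[L4]=20
step 7: P3: store L0 := 64  ⟶  IIIM  (L0)  txn=BusUpgr  M[L0]=12
step 8: P0: store L0 := 91  ⟶  MIII  (L0)  txn=BusRdX+Flush  M[L0]=64
step 9: P0: store L0 := 62  ⟶  MIII  (L0)  txn=∅  M[L0]=64
step 10: P0: load  L2  ⟶  EIII  (L2)  txn=∅  M[L2]=60
step 11: P2: load  L6  ⟶  IIMI  (L6)  txn=∅  M[L6]=20
step 12: P0: load  L0  ⟶  MIII  (L0)  txn=∅  M[L0]=64
step 13: P2: load  L0  ⟶  SISI  (L0)  txn=BusRd+Flush  M[L0]=62

state = I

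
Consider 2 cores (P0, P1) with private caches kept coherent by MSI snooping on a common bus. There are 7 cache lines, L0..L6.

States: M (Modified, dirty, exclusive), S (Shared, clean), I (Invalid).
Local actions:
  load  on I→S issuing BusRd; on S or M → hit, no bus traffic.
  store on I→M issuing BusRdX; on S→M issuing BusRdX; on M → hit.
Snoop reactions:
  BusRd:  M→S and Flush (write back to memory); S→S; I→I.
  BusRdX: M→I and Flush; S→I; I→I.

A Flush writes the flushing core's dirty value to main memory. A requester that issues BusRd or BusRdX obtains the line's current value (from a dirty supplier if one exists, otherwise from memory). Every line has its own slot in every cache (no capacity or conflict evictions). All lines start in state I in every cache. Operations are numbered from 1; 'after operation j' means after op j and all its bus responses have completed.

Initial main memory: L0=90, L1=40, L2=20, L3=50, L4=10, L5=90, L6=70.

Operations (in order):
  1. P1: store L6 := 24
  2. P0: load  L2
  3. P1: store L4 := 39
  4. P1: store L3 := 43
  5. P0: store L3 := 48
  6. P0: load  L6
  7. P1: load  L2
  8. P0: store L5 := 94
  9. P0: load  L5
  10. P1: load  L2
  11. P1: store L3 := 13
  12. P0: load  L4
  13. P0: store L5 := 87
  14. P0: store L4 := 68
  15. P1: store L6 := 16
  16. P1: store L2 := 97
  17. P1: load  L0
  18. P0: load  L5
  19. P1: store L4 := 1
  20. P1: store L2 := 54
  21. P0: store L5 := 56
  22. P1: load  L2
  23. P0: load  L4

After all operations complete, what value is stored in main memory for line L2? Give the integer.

memory[L2] = 20

1. P1: store L6 := 24  bus=[BusRdX]  L6: P0=I P1=M  mem[L6]=70
2. P0: load  L2  bus=[BusRd]  L2: P0=S P1=I  mem[L2]=20
3. P1: store L4 := 39  bus=[BusRdX]  L4: P0=I P1=M  mem[L4]=10
4. P1: store L3 := 43  bus=[BusRdX]  L3: P0=I P1=M  mem[L3]=50
5. P0: store L3 := 48  bus=[BusRdX,Flush]  L3: P0=M P1=I  mem[L3]=43
6. P0: load  L6  bus=[BusRd,Flush]  L6: P0=S P1=S  mem[L6]=24
7. P1: load  L2  bus=[BusRd]  L2: P0=S P1=S  mem[L2]=20
8. P0: store L5 := 94  bus=[BusRdX]  L5: P0=M P1=I  mem[L5]=90
9. P0: load  L5  bus=[-]  L5: P0=M P1=I  mem[L5]=90
10. P1: load  L2  bus=[-]  L2: P0=S P1=S  mem[L2]=20
11. P1: store L3 := 13  bus=[BusRdX,Flush]  L3: P0=I P1=M  mem[L3]=48
12. P0: load  L4  bus=[BusRd,Flush]  L4: P0=S P1=S  mem[L4]=39
13. P0: store L5 := 87  bus=[-]  L5: P0=M P1=I  mem[L5]=90
14. P0: store L4 := 68  bus=[BusRdX]  L4: P0=M P1=I  mem[L4]=39
15. P1: store L6 := 16  bus=[BusRdX]  L6: P0=I P1=M  mem[L6]=24
16. P1: store L2 := 97  bus=[BusRdX]  L2: P0=I P1=M  mem[L2]=20
17. P1: load  L0  bus=[BusRd]  L0: P0=I P1=S  mem[L0]=90
18. P0: load  L5  bus=[-]  L5: P0=M P1=I  mem[L5]=90
19. P1: store L4 := 1  bus=[BusRdX,Flush]  L4: P0=I P1=M  mem[L4]=68
20. P1: store L2 := 54  bus=[-]  L2: P0=I P1=M  mem[L2]=20
21. P0: store L5 := 56  bus=[-]  L5: P0=M P1=I  mem[L5]=90
22. P1: load  L2  bus=[-]  L2: P0=I P1=M  mem[L2]=20
23. P0: load  L4  bus=[BusRd,Flush]  L4: P0=S P1=S  mem[L4]=1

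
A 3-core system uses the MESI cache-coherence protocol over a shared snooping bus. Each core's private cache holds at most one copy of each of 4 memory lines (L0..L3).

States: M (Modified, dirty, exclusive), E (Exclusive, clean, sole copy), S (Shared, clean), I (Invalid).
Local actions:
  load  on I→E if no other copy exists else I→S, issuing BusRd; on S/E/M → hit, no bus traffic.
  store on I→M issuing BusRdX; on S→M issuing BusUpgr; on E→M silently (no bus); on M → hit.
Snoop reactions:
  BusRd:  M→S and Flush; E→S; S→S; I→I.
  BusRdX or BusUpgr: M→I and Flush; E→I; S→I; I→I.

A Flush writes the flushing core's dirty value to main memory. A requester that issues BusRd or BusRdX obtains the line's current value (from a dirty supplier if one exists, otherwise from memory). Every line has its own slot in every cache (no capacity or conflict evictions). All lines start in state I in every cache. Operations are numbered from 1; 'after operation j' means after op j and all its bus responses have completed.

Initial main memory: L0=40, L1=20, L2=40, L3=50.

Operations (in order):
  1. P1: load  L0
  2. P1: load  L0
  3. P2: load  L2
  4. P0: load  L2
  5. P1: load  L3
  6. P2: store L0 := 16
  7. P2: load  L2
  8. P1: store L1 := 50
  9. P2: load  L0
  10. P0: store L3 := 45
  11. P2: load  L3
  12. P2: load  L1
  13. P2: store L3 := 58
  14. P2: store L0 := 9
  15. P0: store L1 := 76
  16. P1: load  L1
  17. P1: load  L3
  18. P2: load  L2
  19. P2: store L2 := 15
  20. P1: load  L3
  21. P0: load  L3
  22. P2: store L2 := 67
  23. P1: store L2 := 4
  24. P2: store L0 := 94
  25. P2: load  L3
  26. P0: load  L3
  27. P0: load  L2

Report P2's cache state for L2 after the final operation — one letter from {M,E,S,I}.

state = I

[1] P1: load  L0 | P0:I, P1:E(40), P2:I | bus: BusRd
[2] P1: load  L0 | P0:I, P1:E(40), P2:I | bus: none
[3] P2: load  L2 | P0:I, P1:I, P2:E(40) | bus: BusRd
[4] P0: load  L2 | P0:S(40), P1:I, P2:S(40) | bus: BusRd
[5] P1: load  L3 | P0:I, P1:E(50), P2:I | bus: BusRd
[6] P2: store L0 := 16 | P0:I, P1:I, P2:M(16) | bus: BusRdX
[7] P2: load  L2 | P0:S(40), P1:I, P2:S(40) | bus: none
[8] P1: store L1 := 50 | P0:I, P1:M(50), P2:I | bus: BusRdX
[9] P2: load  L0 | P0:I, P1:I, P2:M(16) | bus: none
[10] P0: store L3 := 45 | P0:M(45), P1:I, P2:I | bus: BusRdX
[11] P2: load  L3 | P0:S(45), P1:I, P2:S(45) | bus: BusRd,Flush
[12] P2: load  L1 | P0:I, P1:S(50), P2:S(50) | bus: BusRd,Flush
[13] P2: store L3 := 58 | P0:I, P1:I, P2:M(58) | bus: BusUpgr
[14] P2: store L0 := 9 | P0:I, P1:I, P2:M(9) | bus: none
[15] P0: store L1 := 76 | P0:M(76), P1:I, P2:I | bus: BusRdX
[16] P1: load  L1 | P0:S(76), P1:S(76), P2:I | bus: BusRd,Flush
[17] P1: load  L3 | P0:I, P1:S(58), P2:S(58) | bus: BusRd,Flush
[18] P2: load  L2 | P0:S(40), P1:I, P2:S(40) | bus: none
[19] P2: store L2 := 15 | P0:I, P1:I, P2:M(15) | bus: BusUpgr
[20] P1: load  L3 | P0:I, P1:S(58), P2:S(58) | bus: none
[21] P0: load  L3 | P0:S(58), P1:S(58), P2:S(58) | bus: BusRd
[22] P2: store L2 := 67 | P0:I, P1:I, P2:M(67) | bus: none
[23] P1: store L2 := 4 | P0:I, P1:M(4), P2:I | bus: BusRdX,Flush
[24] P2: store L0 := 94 | P0:I, P1:I, P2:M(94) | bus: none
[25] P2: load  L3 | P0:S(58), P1:S(58), P2:S(58) | bus: none
[26] P0: load  L3 | P0:S(58), P1:S(58), P2:S(58) | bus: none
[27] P0: load  L2 | P0:S(4), P1:S(4), P2:I | bus: BusRd,Flush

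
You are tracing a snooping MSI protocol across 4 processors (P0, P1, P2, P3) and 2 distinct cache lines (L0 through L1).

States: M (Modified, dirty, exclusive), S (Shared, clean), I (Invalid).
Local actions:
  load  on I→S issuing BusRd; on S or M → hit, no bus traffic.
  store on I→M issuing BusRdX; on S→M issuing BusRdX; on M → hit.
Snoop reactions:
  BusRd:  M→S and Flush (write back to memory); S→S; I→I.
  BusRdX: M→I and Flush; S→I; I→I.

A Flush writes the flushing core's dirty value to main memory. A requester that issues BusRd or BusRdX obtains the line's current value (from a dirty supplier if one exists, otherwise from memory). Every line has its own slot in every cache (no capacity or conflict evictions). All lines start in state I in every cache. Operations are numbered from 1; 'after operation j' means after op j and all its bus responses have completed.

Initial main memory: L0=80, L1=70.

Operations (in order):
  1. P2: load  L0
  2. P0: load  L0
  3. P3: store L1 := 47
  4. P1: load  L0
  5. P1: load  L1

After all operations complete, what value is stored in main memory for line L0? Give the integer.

memory[L0] = 80

  op1 P2: load  L0 → I/I/S/I on L0; bus BusRd; mem=80
  op2 P0: load  L0 → S/I/S/I on L0; bus BusRd; mem=80
  op3 P3: store L1 := 47 → I/I/I/M on L1; bus BusRdX; mem=70
  op4 P1: load  L0 → S/S/S/I on L0; bus BusRd; mem=80
  op5 P1: load  L1 → I/S/I/S on L1; bus BusRd Flush; mem=47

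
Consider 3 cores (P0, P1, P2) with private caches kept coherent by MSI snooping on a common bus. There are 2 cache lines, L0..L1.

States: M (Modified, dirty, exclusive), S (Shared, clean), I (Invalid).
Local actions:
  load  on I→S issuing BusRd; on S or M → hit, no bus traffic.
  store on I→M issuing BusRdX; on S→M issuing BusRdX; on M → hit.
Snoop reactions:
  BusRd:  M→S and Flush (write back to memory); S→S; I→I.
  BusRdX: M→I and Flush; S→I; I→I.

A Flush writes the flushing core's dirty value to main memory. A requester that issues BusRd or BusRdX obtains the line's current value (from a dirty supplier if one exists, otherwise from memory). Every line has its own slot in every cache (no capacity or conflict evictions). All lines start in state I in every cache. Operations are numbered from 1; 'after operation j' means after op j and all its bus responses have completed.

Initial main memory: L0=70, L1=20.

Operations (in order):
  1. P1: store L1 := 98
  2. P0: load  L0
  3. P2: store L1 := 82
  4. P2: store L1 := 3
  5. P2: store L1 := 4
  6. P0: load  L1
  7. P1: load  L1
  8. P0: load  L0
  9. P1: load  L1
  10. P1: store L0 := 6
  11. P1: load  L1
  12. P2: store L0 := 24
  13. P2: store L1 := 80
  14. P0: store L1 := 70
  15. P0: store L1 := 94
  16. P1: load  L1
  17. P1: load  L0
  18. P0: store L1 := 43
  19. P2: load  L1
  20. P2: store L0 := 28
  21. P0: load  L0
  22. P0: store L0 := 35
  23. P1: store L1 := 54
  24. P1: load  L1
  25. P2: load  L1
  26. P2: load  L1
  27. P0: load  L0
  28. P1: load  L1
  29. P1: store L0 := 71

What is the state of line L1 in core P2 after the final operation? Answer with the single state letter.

state = S

step 1: P1: store L1 := 98  ⟶  IMI  (L1)  txn=BusRdX  M[L1]=20
step 2: P0: load  L0  ⟶  SII  (L0)  txn=BusRd  M[L0]=70
step 3: P2: store L1 := 82  ⟶  IIM  (L1)  txn=BusRdX+Flush  M[L1]=98
step 4: P2: store L1 := 3  ⟶  IIM  (L1)  txn=∅  M[L1]=98
step 5: P2: store L1 := 4  ⟶  IIM  (L1)  txn=∅  M[L1]=98
step 6: P0: load  L1  ⟶  SIS  (L1)  txn=BusRd+Flush  M[L1]=4
step 7: P1: load  L1  ⟶  SSS  (L1)  txn=BusRd  M[L1]=4
step 8: P0: load  L0  ⟶  SII  (L0)  txn=∅  M[L0]=70
step 9: P1: load  L1  ⟶  SSS  (L1)  txn=∅  M[L1]=4
step 10: P1: store L0 := 6  ⟶  IMI  (L0)  txn=BusRdX  M[L0]=70
step 11: P1: load  L1  ⟶  SSS  (L1)  txn=∅  M[L1]=4
step 12: P2: store L0 := 24  ⟶  IIM  (L0)  txn=BusRdX+Flush  M[L0]=6
step 13: P2: store L1 := 80  ⟶  IIM  (L1)  txn=BusRdX  M[L1]=4
step 14: P0: store L1 := 70  ⟶  MII  (L1)  txn=BusRdX+Flush  M[L1]=80
step 15: P0: store L1 := 94  ⟶  MII  (L1)  txn=∅  M[L1]=80
step 16: P1: load  L1  ⟶  SSI  (L1)  txn=BusRd+Flush  M[L1]=94
step 17: P1: load  L0  ⟶  ISS  (L0)  txn=BusRd+Flush  M[L0]=24
step 18: P0: store L1 := 43  ⟶  MII  (L1)  txn=BusRdX  M[L1]=94
step 19: P2: load  L1  ⟶  SIS  (L1)  txn=BusRd+Flush  M[L1]=43
step 20: P2: store L0 := 28  ⟶  IIM  (L0)  txn=BusRdX  M[L0]=24
step 21: P0: load  L0  ⟶  SIS  (L0)  txn=BusRd+Flush  M[L0]=28
step 22: P0: store L0 := 35  ⟶  MII  (L0)  txn=BusRdX  M[L0]=28
step 23: P1: store L1 := 54  ⟶  IMI  (L1)  txn=BusRdX  M[L1]=43
step 24: P1: load  L1  ⟶  IMI  (L1)  txn=∅  M[L1]=43
step 25: P2: load  L1  ⟶  ISS  (L1)  txn=BusRd+Flush  M[L1]=54
step 26: P2: load  L1  ⟶  ISS  (L1)  txn=∅  M[L1]=54
step 27: P0: load  L0  ⟶  MII  (L0)  txn=∅  M[L0]=28
step 28: P1: load  L1  ⟶  ISS  (L1)  txn=∅  M[L1]=54
step 29: P1: store L0 := 71  ⟶  IMI  (L0)  txn=BusRdX+Flush  M[L0]=35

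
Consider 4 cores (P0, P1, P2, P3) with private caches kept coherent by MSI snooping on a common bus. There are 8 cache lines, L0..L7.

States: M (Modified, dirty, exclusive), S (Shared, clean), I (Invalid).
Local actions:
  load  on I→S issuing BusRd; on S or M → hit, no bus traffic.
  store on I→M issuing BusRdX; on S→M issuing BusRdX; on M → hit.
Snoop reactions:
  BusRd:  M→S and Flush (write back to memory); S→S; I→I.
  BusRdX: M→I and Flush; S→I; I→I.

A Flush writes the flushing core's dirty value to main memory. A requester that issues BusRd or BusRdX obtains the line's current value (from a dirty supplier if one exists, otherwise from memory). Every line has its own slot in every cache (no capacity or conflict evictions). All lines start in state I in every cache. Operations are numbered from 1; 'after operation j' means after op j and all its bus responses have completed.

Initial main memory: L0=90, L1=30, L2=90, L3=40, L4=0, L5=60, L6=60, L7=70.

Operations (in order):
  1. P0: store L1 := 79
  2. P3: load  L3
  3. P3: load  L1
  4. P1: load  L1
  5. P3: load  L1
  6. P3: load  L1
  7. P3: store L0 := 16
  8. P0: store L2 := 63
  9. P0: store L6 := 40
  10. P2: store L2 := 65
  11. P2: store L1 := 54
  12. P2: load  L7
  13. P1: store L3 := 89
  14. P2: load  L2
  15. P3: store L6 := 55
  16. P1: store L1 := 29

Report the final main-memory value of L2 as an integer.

  op1 P0: store L1 := 79 → M/I/I/I on L1; bus BusRdX; mem=30
  op2 P3: load  L3 → I/I/I/S on L3; bus BusRd; mem=40
  op3 P3: load  L1 → S/I/I/S on L1; bus BusRd Flush; mem=79
  op4 P1: load  L1 → S/S/I/S on L1; bus BusRd; mem=79
  op5 P3: load  L1 → S/S/I/S on L1; bus (none); mem=79
  op6 P3: load  L1 → S/S/I/S on L1; bus (none); mem=79
  op7 P3: store L0 := 16 → I/I/I/M on L0; bus BusRdX; mem=90
  op8 P0: store L2 := 63 → M/I/I/I on L2; bus BusRdX; mem=90
  op9 P0: store L6 := 40 → M/I/I/I on L6; bus BusRdX; mem=60
  op10 P2: store L2 := 65 → I/I/M/I on L2; bus BusRdX Flush; mem=63
  op11 P2: store L1 := 54 → I/I/M/I on L1; bus BusRdX; mem=79
  op12 P2: load  L7 → I/I/S/I on L7; bus BusRd; mem=70
  op13 P1: store L3 := 89 → I/M/I/I on L3; bus BusRdX; mem=40
  op14 P2: load  L2 → I/I/M/I on L2; bus (none); mem=63
  op15 P3: store L6 := 55 → I/I/I/M on L6; bus BusRdX Flush; mem=40
  op16 P1: store L1 := 29 → I/M/I/I on L1; bus BusRdX Flush; mem=54

memory[L2] = 63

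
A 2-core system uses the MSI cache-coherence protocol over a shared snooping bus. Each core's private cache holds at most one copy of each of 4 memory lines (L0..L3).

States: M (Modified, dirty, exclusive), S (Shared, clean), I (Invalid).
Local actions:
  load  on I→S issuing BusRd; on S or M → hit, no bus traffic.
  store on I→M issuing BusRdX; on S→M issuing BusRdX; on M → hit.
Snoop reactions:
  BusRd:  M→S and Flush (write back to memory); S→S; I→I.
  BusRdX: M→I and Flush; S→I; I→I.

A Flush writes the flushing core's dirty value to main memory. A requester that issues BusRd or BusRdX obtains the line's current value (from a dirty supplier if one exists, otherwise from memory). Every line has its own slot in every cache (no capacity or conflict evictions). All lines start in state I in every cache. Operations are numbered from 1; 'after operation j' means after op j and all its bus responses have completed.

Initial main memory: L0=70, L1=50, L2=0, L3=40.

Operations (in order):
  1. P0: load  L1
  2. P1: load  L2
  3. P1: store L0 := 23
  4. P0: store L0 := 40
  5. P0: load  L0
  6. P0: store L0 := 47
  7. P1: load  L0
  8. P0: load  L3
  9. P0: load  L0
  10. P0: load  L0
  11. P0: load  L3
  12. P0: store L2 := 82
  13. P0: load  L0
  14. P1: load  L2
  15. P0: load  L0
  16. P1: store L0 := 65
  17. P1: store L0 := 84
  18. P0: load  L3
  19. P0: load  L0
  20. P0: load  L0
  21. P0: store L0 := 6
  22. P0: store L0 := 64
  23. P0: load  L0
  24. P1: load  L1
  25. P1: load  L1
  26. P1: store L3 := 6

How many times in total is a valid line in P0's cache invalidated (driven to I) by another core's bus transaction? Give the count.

invalidations = 2

step 1: P0: load  L1  ⟶  SI  (L1)  txn=BusRd  M[L1]=50
step 2: P1: load  L2  ⟶  IS  (L2)  txn=BusRd  M[L2]=0
step 3: P1: store L0 := 23  ⟶  IM  (L0)  txn=BusRdX  M[L0]=70
step 4: P0: store L0 := 40  ⟶  MI  (L0)  txn=BusRdX+Flush  M[L0]=23
step 5: P0: load  L0  ⟶  MI  (L0)  txn=∅  M[L0]=23
step 6: P0: store L0 := 47  ⟶  MI  (L0)  txn=∅  M[L0]=23
step 7: P1: load  L0  ⟶  SS  (L0)  txn=BusRd+Flush  M[L0]=47
step 8: P0: load  L3  ⟶  SI  (L3)  txn=BusRd  M[L3]=40
step 9: P0: load  L0  ⟶  SS  (L0)  txn=∅  M[L0]=47
step 10: P0: load  L0  ⟶  SS  (L0)  txn=∅  M[L0]=47
step 11: P0: load  L3  ⟶  SI  (L3)  txn=∅  M[L3]=40
step 12: P0: store L2 := 82  ⟶  MI  (L2)  txn=BusRdX  M[L2]=0
step 13: P0: load  L0  ⟶  SS  (L0)  txn=∅  M[L0]=47
step 14: P1: load  L2  ⟶  SS  (L2)  txn=BusRd+Flush  M[L2]=82
step 15: P0: load  L0  ⟶  SS  (L0)  txn=∅  M[L0]=47
step 16: P1: store L0 := 65  ⟶  IM  (L0)  txn=BusRdX  M[L0]=47
step 17: P1: store L0 := 84  ⟶  IM  (L0)  txn=∅  M[L0]=47
step 18: P0: load  L3  ⟶  SI  (L3)  txn=∅  M[L3]=40
step 19: P0: load  L0  ⟶  SS  (L0)  txn=BusRd+Flush  M[L0]=84
step 20: P0: load  L0  ⟶  SS  (L0)  txn=∅  M[L0]=84
step 21: P0: store L0 := 6  ⟶  MI  (L0)  txn=BusRdX  M[L0]=84
step 22: P0: store L0 := 64  ⟶  MI  (L0)  txn=∅  M[L0]=84
step 23: P0: load  L0  ⟶  MI  (L0)  txn=∅  M[L0]=84
step 24: P1: load  L1  ⟶  SS  (L1)  txn=BusRd  M[L1]=50
step 25: P1: load  L1  ⟶  SS  (L1)  txn=∅  M[L1]=50
step 26: P1: store L3 := 6  ⟶  IM  (L3)  txn=BusRdX  M[L3]=40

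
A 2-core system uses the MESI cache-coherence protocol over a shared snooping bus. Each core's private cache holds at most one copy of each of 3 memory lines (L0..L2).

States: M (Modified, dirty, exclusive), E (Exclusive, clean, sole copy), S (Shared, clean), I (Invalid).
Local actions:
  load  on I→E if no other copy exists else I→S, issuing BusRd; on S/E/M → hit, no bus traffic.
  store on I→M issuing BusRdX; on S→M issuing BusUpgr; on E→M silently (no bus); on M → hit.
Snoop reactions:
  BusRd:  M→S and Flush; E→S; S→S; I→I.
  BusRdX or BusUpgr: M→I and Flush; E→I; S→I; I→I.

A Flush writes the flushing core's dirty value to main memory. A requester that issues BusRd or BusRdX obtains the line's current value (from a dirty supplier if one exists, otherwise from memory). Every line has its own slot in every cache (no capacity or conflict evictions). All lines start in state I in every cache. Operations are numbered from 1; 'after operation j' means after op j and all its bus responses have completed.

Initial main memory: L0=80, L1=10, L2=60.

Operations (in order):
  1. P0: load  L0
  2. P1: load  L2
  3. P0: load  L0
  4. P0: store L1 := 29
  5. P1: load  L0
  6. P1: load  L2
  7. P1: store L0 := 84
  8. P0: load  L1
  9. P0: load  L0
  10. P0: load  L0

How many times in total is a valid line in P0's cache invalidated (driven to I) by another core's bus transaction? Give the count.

invalidations = 1

1. P0: load  L0  bus=[BusRd]  L0: P0=E P1=I  mem[L0]=80
2. P1: load  L2  bus=[BusRd]  L2: P0=I P1=E  mem[L2]=60
3. P0: load  L0  bus=[-]  L0: P0=E P1=I  mem[L0]=80
4. P0: store L1 := 29  bus=[BusRdX]  L1: P0=M P1=I  mem[L1]=10
5. P1: load  L0  bus=[BusRd]  L0: P0=S P1=S  mem[L0]=80
6. P1: load  L2  bus=[-]  L2: P0=I P1=E  mem[L2]=60
7. P1: store L0 := 84  bus=[BusUpgr]  L0: P0=I P1=M  mem[L0]=80
8. P0: load  L1  bus=[-]  L1: P0=M P1=I  mem[L1]=10
9. P0: load  L0  bus=[BusRd,Flush]  L0: P0=S P1=S  mem[L0]=84
10. P0: load  L0  bus=[-]  L0: P0=S P1=S  mem[L0]=84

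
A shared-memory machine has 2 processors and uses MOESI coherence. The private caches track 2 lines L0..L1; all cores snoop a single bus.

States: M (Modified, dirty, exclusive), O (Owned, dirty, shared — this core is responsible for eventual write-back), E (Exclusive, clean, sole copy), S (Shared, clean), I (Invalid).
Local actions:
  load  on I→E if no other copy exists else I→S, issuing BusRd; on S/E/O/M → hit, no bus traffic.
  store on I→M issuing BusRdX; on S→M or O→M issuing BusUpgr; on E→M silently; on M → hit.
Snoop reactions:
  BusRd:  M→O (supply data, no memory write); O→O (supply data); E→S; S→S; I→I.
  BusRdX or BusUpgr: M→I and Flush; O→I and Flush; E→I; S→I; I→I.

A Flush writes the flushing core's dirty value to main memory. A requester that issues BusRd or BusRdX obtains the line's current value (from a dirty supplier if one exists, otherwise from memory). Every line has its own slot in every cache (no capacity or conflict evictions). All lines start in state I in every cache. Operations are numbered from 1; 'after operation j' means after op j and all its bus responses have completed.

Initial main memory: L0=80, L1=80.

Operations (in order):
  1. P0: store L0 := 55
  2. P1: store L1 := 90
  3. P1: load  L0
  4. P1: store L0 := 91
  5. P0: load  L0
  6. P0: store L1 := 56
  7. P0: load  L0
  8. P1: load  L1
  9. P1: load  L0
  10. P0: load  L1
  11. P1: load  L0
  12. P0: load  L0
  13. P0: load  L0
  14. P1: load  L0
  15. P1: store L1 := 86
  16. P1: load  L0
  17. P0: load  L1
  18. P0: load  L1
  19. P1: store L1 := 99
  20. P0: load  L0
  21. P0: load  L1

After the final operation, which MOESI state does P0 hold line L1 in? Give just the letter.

state = S

step 1: P0: store L0 := 55  ⟶  MI  (L0)  txn=BusRdX  M[L0]=80
step 2: P1: store L1 := 90  ⟶  IM  (L1)  txn=BusRdX  M[L1]=80
step 3: P1: load  L0  ⟶  OS  (L0)  txn=BusRd  M[L0]=80
step 4: P1: store L0 := 91  ⟶  IM  (L0)  txn=BusUpgr+Flush  M[L0]=55
step 5: P0: load  L0  ⟶  SO  (L0)  txn=BusRd  M[L0]=55
step 6: P0: store L1 := 56  ⟶  MI  (L1)  txn=BusRdX+Flush  M[L1]=90
step 7: P0: load  L0  ⟶  SO  (L0)  txn=∅  M[L0]=55
step 8: P1: load  L1  ⟶  OS  (L1)  txn=BusRd  M[L1]=90
step 9: P1: load  L0  ⟶  SO  (L0)  txn=∅  M[L0]=55
step 10: P0: load  L1  ⟶  OS  (L1)  txn=∅  M[L1]=90
step 11: P1: load  L0  ⟶  SO  (L0)  txn=∅  M[L0]=55
step 12: P0: load  L0  ⟶  SO  (L0)  txn=∅  M[L0]=55
step 13: P0: load  L0  ⟶  SO  (L0)  txn=∅  M[L0]=55
step 14: P1: load  L0  ⟶  SO  (L0)  txn=∅  M[L0]=55
step 15: P1: store L1 := 86  ⟶  IM  (L1)  txn=BusUpgr+Flush  M[L1]=56
step 16: P1: load  L0  ⟶  SO  (L0)  txn=∅  M[L0]=55
step 17: P0: load  L1  ⟶  SO  (L1)  txn=BusRd  M[L1]=56
step 18: P0: load  L1  ⟶  SO  (L1)  txn=∅  M[L1]=56
step 19: P1: store L1 := 99  ⟶  IM  (L1)  txn=BusUpgr  M[L1]=56
step 20: P0: load  L0  ⟶  SO  (L0)  txn=∅  M[L0]=55
step 21: P0: load  L1  ⟶  SO  (L1)  txn=BusRd  M[L1]=56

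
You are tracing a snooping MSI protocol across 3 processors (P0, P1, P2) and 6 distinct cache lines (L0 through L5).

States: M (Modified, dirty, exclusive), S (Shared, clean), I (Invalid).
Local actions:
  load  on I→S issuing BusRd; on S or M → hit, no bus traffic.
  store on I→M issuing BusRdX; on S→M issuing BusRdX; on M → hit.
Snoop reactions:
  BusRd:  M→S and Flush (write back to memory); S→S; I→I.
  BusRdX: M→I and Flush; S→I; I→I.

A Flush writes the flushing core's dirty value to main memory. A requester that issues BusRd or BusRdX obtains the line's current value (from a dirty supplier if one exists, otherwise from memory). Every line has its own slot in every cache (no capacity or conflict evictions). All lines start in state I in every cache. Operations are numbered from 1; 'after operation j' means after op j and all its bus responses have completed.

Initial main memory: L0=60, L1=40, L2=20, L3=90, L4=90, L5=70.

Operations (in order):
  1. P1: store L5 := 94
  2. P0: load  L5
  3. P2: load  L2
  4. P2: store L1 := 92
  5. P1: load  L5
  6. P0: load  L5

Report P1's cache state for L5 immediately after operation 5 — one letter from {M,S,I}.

state = S

1. P1: store L5 := 94  bus=[BusRdX]  L5: P0=I P1=M P2=I  mem[L5]=70
2. P0: load  L5  bus=[BusRd,Flush]  L5: P0=S P1=S P2=I  mem[L5]=94
3. P2: load  L2  bus=[BusRd]  L2: P0=I P1=I P2=S  mem[L2]=20
4. P2: store L1 := 92  bus=[BusRdX]  L1: P0=I P1=I P2=M  mem[L1]=40
5. P1: load  L5  bus=[-]  L5: P0=S P1=S P2=I  mem[L5]=94
6. P0: load  L5  bus=[-]  L5: P0=S P1=S P2=I  mem[L5]=94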